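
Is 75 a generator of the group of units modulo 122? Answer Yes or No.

No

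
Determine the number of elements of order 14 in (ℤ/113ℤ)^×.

6

φ(113) = 113 − 1 = 112 = 2^4 · 7.
In a cyclic group of order 112, there are φ(d) elements of order d for each divisor d of 112, and zero for non-divisors.
14 = 2 · 7 divides 112, and φ(14) = 6.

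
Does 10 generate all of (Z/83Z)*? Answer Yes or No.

φ(83) = 83 − 1 = 82 = 2 · 41.
10 is a primitive root mod 83 iff 10^(φ(83)/q) ≢ 1 for every prime q | φ(83), i.e. q ∈ {2, 41}.
10^41 ≡ 1 (mod 83)  [q = 2: ≡ 1 ✗]
10^2 ≡ 17 (mod 83)  [q = 41: ≢ 1 ✓]
10^41 ≡ 1 shows ord(10) | 41, strictly less than φ(83); not a primitive root.

No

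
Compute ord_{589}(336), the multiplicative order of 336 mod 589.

18

ord(336) | φ(589) = φ(19·31) = (19−1)·(31−1) = 18·30 = 540 = 2^2 · 3^3 · 5.
Divisors of 540: 1, 2, 3, 4, 5, 6, 9, 10, 12, 15, 18, 20, 27, 30, 36, 45, 54, 60, 90, 108, 135, 180, 270, 540.
Evaluate successive powers at the divisors of 540:
336^1 ≡ 336 (mod 589)
336^2 ≡ 397 (mod 589)
336^3 ≡ 278 (mod 589)
336^4 ≡ 346 (mod 589)
336^5 ≡ 223 (mod 589)
336^6 ≡ 125 (mod 589)
336^9 ≡ 588 (mod 589)
336^10 ≡ 253 (mod 589)
336^12 ≡ 311 (mod 589)
336^15 ≡ 464 (mod 589)
336^18 ≡ 1 (mod 589) ✓
Therefore the multiplicative order of 336 modulo 589 is 18.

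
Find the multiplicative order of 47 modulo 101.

50

The order of 47 must divide φ(101) = 101 − 1 = 100 = 2^2 · 5^2.
Divisors of 100: 1, 2, 4, 5, 10, 20, 25, 50, 100.
Evaluate successive powers at the divisors of 100:
47^1 ≡ 47
47^2 ≡ 88
47^4 ≡ 68
47^5 ≡ 65
47^10 ≡ 84
47^20 ≡ 87
47^25 ≡ 100
47^50 ≡ 1
Hence ord(47) = 50.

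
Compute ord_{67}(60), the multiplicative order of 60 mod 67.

The order of 60 must divide φ(67) = 67 − 1 = 66 = 2 · 3 · 11.
Divisors of 66: 1, 2, 3, 6, 11, 22, 33, 66.
Check 60^d mod 67 for each divisor in increasing order:
60^1 ≡ 60 (mod 67)
60^2 ≡ 49 (mod 67)
60^3 ≡ 59 (mod 67)
60^6 ≡ 64 (mod 67)
60^11 ≡ 37 (mod 67)
60^22 ≡ 29 (mod 67)
60^33 ≡ 1 (mod 67) ✓
The smallest such exponent is 33, so the order of 60 is 33.

33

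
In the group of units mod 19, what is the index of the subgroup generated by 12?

The order of 12 must divide φ(19) = 19 − 1 = 18 = 2 · 3^2.
Divisors of 18: 1, 2, 3, 6, 9, 18.
Compute 12^d (mod 19) for the divisors d until we hit 1:
12^1 ≡ 12 (mod 19)
12^2 ≡ 11 (mod 19)
12^3 ≡ 18 (mod 19)
12^6 ≡ 1 (mod 19) ✓
The order of 12 is 6, so the subgroup it generates has 6 elements.
The index is φ(19) / ord(12) = 18 / 6 = 3.

3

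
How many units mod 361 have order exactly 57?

36

φ(361) = φ(19^2) = 19·(19−1) = 342 = 2 · 3^2 · 19.
In a cyclic group of order 342, there are φ(d) elements of order d for each divisor d of 342, and zero for non-divisors.
57 = 3 · 19 divides 342, and φ(57) = 36.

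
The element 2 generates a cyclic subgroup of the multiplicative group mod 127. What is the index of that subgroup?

Since 2 ∈ (Z/127Z)^×, its order divides φ(127) = 127 − 1 = 126 = 2 · 3^2 · 7.
Divisors of 126: 1, 2, 3, 6, 7, 9, 14, 18, 21, 42, 63, 126.
Evaluate successive powers at the divisors of 126:
2^1 ≡ 2 (mod 127)
2^2 ≡ 4 (mod 127)
2^3 ≡ 8 (mod 127)
2^6 ≡ 64 (mod 127)
2^7 ≡ 1 (mod 127) ✓
So ord_127(2) = 7, hence |⟨2⟩| = 7.
[(Z/127Z)^× : ⟨2⟩] = 126/7 = 18.

18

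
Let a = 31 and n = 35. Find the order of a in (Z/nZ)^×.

Since 31 ∈ (Z/35Z)^×, its order divides φ(35) = φ(5·7) = (5−1)·(7−1) = 4·6 = 24 = 2^3 · 3.
Divisors of 24: 1, 2, 3, 4, 6, 8, 12, 24.
Compute 31^d (mod 35) for the divisors d until we hit 1:
31^1 ≡ 31
31^2 ≡ 16
31^3 ≡ 6
31^4 ≡ 11
31^6 ≡ 1
Therefore the multiplicative order of 31 modulo 35 is 6.

6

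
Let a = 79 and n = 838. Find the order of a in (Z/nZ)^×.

209

By Lagrange's theorem, ord_838(79) divides φ(838) = φ(2)·φ(419) = 1·418 = 418 = 2 · 11 · 19.
Divisors of 418: 1, 2, 11, 19, 22, 38, 209, 418.
Check 79^d mod 838 for each divisor in increasing order:
79^1 ≡ 79 (mod 838)
79^2 ≡ 375 (mod 838)
79^11 ≡ 533 (mod 838)
79^19 ≡ 571 (mod 838)
79^22 ≡ 7 (mod 838)
79^38 ≡ 59 (mod 838)
79^209 ≡ 1 (mod 838) ✓
The smallest such exponent is 209, so the order of 79 is 209.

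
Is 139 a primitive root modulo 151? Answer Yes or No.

φ(151) = 151 − 1 = 150 = 2 · 3 · 5^2.
Test 139^(150/q) mod 151 for each prime factor q of 150:
139^75 ≡ 1 (mod 151)  [q = 2: ≡ 1 ✗]
139^50 ≡ 118 (mod 151)  [q = 3: ≢ 1 ✓]
139^30 ≡ 59 (mod 151)  [q = 5: ≢ 1 ✓]
Since 139^75 ≡ 1, the order of 139 divides 75 < 150, so 139 is not a primitive root.

No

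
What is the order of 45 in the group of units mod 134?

22

The order of 45 must divide φ(134) = φ(2)·φ(67) = 1·66 = 66 = 2 · 3 · 11.
Divisors of 66: 1, 2, 3, 6, 11, 22, 33, 66.
Check 45^d mod 134 for each divisor in increasing order:
45^1 ≡ 45
45^2 ≡ 15
45^3 ≡ 5
45^6 ≡ 25
45^11 ≡ 133
45^22 ≡ 1
So ord_134(45) = 22.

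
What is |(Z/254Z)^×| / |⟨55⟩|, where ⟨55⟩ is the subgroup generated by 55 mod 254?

1

The order of 55 must divide φ(254) = φ(2)·φ(127) = 1·126 = 126 = 2 · 3^2 · 7.
Divisors of 126: 1, 2, 3, 6, 7, 9, 14, 18, 21, 42, 63, 126.
Evaluate successive powers at the divisors of 126:
55^1 ≡ 55
55^2 ≡ 231
55^3 ≡ 5
55^6 ≡ 25
55^7 ≡ 105
55^9 ≡ 125
55^14 ≡ 103
55^18 ≡ 131
55^21 ≡ 147
55^42 ≡ 19
55^63 ≡ 253
55^126 ≡ 1
Thus |⟨55⟩| = ord(55) = 126.
[(Z/254Z)^× : ⟨55⟩] = 126/126 = 1.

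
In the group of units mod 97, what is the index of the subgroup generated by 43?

The order of 43 must divide φ(97) = 97 − 1 = 96 = 2^5 · 3.
Divisors of 96: 1, 2, 3, 4, 6, 8, 12, 16, 24, 32, 48, 96.
Evaluate successive powers at the divisors of 96:
43^1 ≡ 43 (mod 97)
43^2 ≡ 6 (mod 97)
43^3 ≡ 64 (mod 97)
43^4 ≡ 36 (mod 97)
43^6 ≡ 22 (mod 97)
43^8 ≡ 35 (mod 97)
43^12 ≡ 96 (mod 97)
43^16 ≡ 61 (mod 97)
43^24 ≡ 1 (mod 97) ✓
Thus |⟨43⟩| = ord(43) = 24.
The index is φ(97) / ord(43) = 96 / 24 = 4.

4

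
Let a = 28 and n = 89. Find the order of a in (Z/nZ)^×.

88

Since 28 ∈ (Z/89Z)^×, its order divides φ(89) = 89 − 1 = 88 = 2^3 · 11.
Divisors of 88: 1, 2, 4, 8, 11, 22, 44, 88.
Check 28^d mod 89 for each divisor in increasing order:
28^1 ≡ 28
28^2 ≡ 72
28^4 ≡ 22
28^8 ≡ 39
28^11 ≡ 37
28^22 ≡ 34
28^44 ≡ 88
28^88 ≡ 1
The smallest such exponent is 88, so the order of 28 is 88.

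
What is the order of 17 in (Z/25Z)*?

20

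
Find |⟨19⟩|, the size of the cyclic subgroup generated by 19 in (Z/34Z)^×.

8

Since 19 ∈ (Z/34Z)^×, its order divides φ(34) = φ(2)·φ(17) = 1·16 = 16 = 2^4.
Divisors of 16: 1, 2, 4, 8, 16.
Compute 19^d (mod 34) for the divisors d until we hit 1:
19^1 ≡ 19 (mod 34)
19^2 ≡ 21 (mod 34)
19^4 ≡ 33 (mod 34)
19^8 ≡ 1 (mod 34) ✓
Therefore the multiplicative order of 19 modulo 34 is 8.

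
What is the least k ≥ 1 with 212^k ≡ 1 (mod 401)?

80

ord(212) | φ(401) = 401 − 1 = 400 = 2^4 · 5^2.
Divisors of 400: 1, 2, 4, 5, 8, 10, 16, 20, 25, 40, 50, 80, 100, 200, 400.
Compute 212^d (mod 401) for the divisors d until we hit 1:
212^1 ≡ 212 (mod 401)
212^2 ≡ 32 (mod 401)
212^4 ≡ 222 (mod 401)
212^5 ≡ 147 (mod 401)
212^8 ≡ 362 (mod 401)
212^10 ≡ 356 (mod 401)
212^16 ≡ 318 (mod 401)
212^20 ≡ 20 (mod 401)
212^25 ≡ 133 (mod 401)
212^40 ≡ 400 (mod 401)
212^50 ≡ 45 (mod 401)
212^80 ≡ 1 (mod 401) ✓
Therefore the multiplicative order of 212 modulo 401 is 80.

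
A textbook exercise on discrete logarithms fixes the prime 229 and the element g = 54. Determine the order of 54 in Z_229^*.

By Lagrange's theorem, ord_229(54) divides φ(229) = 229 − 1 = 228 = 2^2 · 3 · 19.
Divisors of 228: 1, 2, 3, 4, 6, 12, 19, 38, 57, 76, 114, 228.
Evaluate successive powers at the divisors of 228:
54^1 ≡ 54
54^2 ≡ 168
54^3 ≡ 141
54^4 ≡ 57
54^6 ≡ 187
54^12 ≡ 161
54^19 ≡ 107
54^38 ≡ 228
54^57 ≡ 122
54^76 ≡ 1
Hence ord(54) = 76.

76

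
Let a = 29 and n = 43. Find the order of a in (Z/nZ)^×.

42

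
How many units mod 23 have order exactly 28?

φ(23) = 23 − 1 = 22 = 2 · 11.
Since (Z/23Z)^× is cyclic of order 22, the number of elements of order d is φ(d) when d | 22 and 0 otherwise.
Here 22 is not a multiple of 28, so there are no elements of order 28.

0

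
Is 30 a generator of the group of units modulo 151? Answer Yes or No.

Yes

φ(151) = 151 − 1 = 150 = 2 · 3 · 5^2.
An element g generates (Z/151Z)^× iff g^(150/q) ≢ 1 (mod 151) for each prime q ∈ {2, 3, 5}.
30^75 ≡ 150 (mod 151)  [q = 2: ≢ 1 ✓]
30^50 ≡ 118 (mod 151)  [q = 3: ≢ 1 ✓]
30^30 ≡ 19 (mod 151)  [q = 5: ≢ 1 ✓]
None equal 1, so ord_151(30) = 150: 30 is a primitive root.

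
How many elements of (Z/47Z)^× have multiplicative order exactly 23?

22

φ(47) = 47 − 1 = 46 = 2 · 23.
In a cyclic group of order 46, there are φ(d) elements of order d for each divisor d of 46, and zero for non-divisors.
23 | 46, and φ(23) = 23 − 1 = 22.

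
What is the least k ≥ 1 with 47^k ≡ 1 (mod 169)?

ord(47) | φ(169) = φ(13^2) = 13·(13−1) = 156 = 2^2 · 3 · 13.
Divisors of 156: 1, 2, 3, 4, 6, 12, 13, 26, 39, 52, 78, 156.
Evaluate successive powers at the divisors of 156:
47^1 ≡ 47 (mod 169)
47^2 ≡ 12 (mod 169)
47^3 ≡ 57 (mod 169)
47^4 ≡ 144 (mod 169)
47^6 ≡ 38 (mod 169)
47^12 ≡ 92 (mod 169)
47^13 ≡ 99 (mod 169)
47^26 ≡ 168 (mod 169)
47^39 ≡ 70 (mod 169)
47^52 ≡ 1 (mod 169) ✓
Hence ord(47) = 52.

52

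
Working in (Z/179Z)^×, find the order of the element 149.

89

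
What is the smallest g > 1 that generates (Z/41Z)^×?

φ(41) = 41 − 1 = 40 = 2^3 · 5.
g is a primitive root iff g^(40/q) ≢ 1 (mod 41) for each prime q ∈ {2, 5}.
g = 2: 2^20 ≡ 1 — hits 1, so not a primitive root.
g = 3: 3^20 ≡ 40; 3^8 ≡ 1 — hits 1, so not a primitive root.
g = 4: 4^20 ≡ 1 — hits 1, so not a primitive root.
g = 5: 5^20 ≡ 1 — hits 1, so not a primitive root.
g = 6: 6^20 ≡ 40; 6^8 ≡ 10 — none is 1, so 6 is a primitive root.
Hence the least primitive root of 41 is 6.

6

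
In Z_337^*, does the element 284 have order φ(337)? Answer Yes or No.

φ(337) = 337 − 1 = 336 = 2^4 · 3 · 7.
It suffices to check that the order of 284 is not a proper divisor of 336: compute 284^(336/q) for q ∈ {2, 3, 7}.
284^168 ≡ 336 (mod 337)  [q = 2: ≢ 1 ✓]
284^112 ≡ 128 (mod 337)  [q = 3: ≢ 1 ✓]
284^48 ≡ 295 (mod 337)  [q = 7: ≢ 1 ✓]
All checks pass, so 284 has order 336 and is a primitive root modulo 337.

Yes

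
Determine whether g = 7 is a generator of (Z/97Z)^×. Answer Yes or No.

Yes

φ(97) = 97 − 1 = 96 = 2^5 · 3.
7 is a primitive root mod 97 iff 7^(φ(97)/q) ≢ 1 for every prime q | φ(97), i.e. q ∈ {2, 3}.
7^48 ≡ 96 (mod 97)  [q = 2: ≢ 1 ✓]
7^32 ≡ 35 (mod 97)  [q = 3: ≢ 1 ✓]
Every test exponent gives a nontrivial residue, hence 7 generates the full group.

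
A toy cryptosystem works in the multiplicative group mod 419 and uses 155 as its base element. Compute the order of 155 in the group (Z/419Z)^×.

418

By Lagrange's theorem, ord_419(155) divides φ(419) = 419 − 1 = 418 = 2 · 11 · 19.
Divisors of 418: 1, 2, 11, 19, 22, 38, 209, 418.
Test each divisor d:
155^1 ≡ 155 (mod 419)
155^2 ≡ 142 (mod 419)
155^11 ≡ 280 (mod 419)
155^19 ≡ 406 (mod 419)
155^22 ≡ 47 (mod 419)
155^38 ≡ 169 (mod 419)
155^209 ≡ 418 (mod 419)
155^418 ≡ 1 (mod 419) ✓
So ord_419(155) = 418.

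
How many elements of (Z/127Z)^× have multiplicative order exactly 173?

0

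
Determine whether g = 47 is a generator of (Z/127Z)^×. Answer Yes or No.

No

φ(127) = 127 − 1 = 126 = 2 · 3^2 · 7.
47 is a primitive root mod 127 iff 47^(φ(127)/q) ≢ 1 for every prime q | φ(127), i.e. q ∈ {2, 3, 7}.
47^63 ≡ 1 (mod 127)  [q = 2: ≡ 1 ✗]
47^42 ≡ 1 (mod 127)  [q = 3: ≡ 1 ✗]
47^18 ≡ 2 (mod 127)  [q = 7: ≢ 1 ✓]
The check at q = 2 fails, so 47 generates a proper subgroup.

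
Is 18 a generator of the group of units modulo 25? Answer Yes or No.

No

φ(25) = φ(5^2) = 5·(5−1) = 20 = 2^2 · 5.
18 is a primitive root mod 25 iff 18^(φ(25)/q) ≢ 1 for every prime q | φ(25), i.e. q ∈ {2, 5}.
18^10 ≡ 24 (mod 25)  [q = 2: ≢ 1 ✓]
18^4 ≡ 1 (mod 25)  [q = 5: ≡ 1 ✗]
Since 18^4 ≡ 1, the order of 18 divides 4 < 20, so 18 is not a primitive root.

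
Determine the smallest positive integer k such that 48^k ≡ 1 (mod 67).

66

ord(48) | φ(67) = 67 − 1 = 66 = 2 · 3 · 11.
Divisors of 66: 1, 2, 3, 6, 11, 22, 33, 66.
Compute 48^d (mod 67) for the divisors d until we hit 1:
48^1 ≡ 48
48^2 ≡ 26
48^3 ≡ 42
48^6 ≡ 22
48^11 ≡ 38
48^22 ≡ 37
48^33 ≡ 66
48^66 ≡ 1
Therefore the multiplicative order of 48 modulo 67 is 66.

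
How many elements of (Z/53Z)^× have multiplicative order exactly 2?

1

φ(53) = 53 − 1 = 52 = 2^2 · 13.
In a cyclic group of order 52, there are φ(d) elements of order d for each divisor d of 52, and zero for non-divisors.
2 | 52, and φ(2) = 2 − 1 = 1.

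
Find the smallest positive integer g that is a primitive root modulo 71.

φ(71) = 71 − 1 = 70 = 2 · 5 · 7.
g is a primitive root iff g^(70/q) ≢ 1 (mod 71) for each prime q ∈ {2, 5, 7}.
g = 2: 2^35 ≡ 1 — hits 1, so not a primitive root.
g = 3: 3^35 ≡ 1 — hits 1, so not a primitive root.
g = 4: 4^35 ≡ 1 — hits 1, so not a primitive root.
g = 5: 5^35 ≡ 1 — hits 1, so not a primitive root.
g = 6: 6^35 ≡ 1 — hits 1, so not a primitive root.
g = 7: 7^35 ≡ 70; 7^14 ≡ 54; 7^10 ≡ 45 — none is 1, so 7 is a primitive root.
The smallest primitive root modulo 71 is 7.

7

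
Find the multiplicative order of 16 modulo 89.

11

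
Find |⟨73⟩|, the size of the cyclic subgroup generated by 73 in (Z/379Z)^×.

Since 73 ∈ (Z/379Z)^×, its order divides φ(379) = 379 − 1 = 378 = 2 · 3^3 · 7.
Divisors of 378: 1, 2, 3, 6, 7, 9, 14, 18, 21, 27, 42, 54, 63, 126, 189, 378.
Evaluate successive powers at the divisors of 378:
73^1 ≡ 73 (mod 379)
73^2 ≡ 23 (mod 379)
73^3 ≡ 163 (mod 379)
73^6 ≡ 39 (mod 379)
73^7 ≡ 194 (mod 379)
73^9 ≡ 293 (mod 379)
73^14 ≡ 115 (mod 379)
73^18 ≡ 195 (mod 379)
73^21 ≡ 328 (mod 379)
73^27 ≡ 285 (mod 379)
73^42 ≡ 327 (mod 379)
73^54 ≡ 119 (mod 379)
73^63 ≡ 378 (mod 379)
73^126 ≡ 1 (mod 379) ✓
Hence ord(73) = 126.

126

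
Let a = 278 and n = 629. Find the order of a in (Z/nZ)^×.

The order of 278 must divide φ(629) = φ(17·37) = (17−1)·(37−1) = 16·36 = 576 = 2^6 · 3^2.
Divisors of 576: 1, 2, 3, 4, 6, 8, 9, 12, 16, 18, 24, 32, 36, 48, 64, 72, 96, 144, 192, 288, 576.
Check 278^d mod 629 for each divisor in increasing order:
278^1 ≡ 278 (mod 629)
278^2 ≡ 546 (mod 629)
278^3 ≡ 199 (mod 629)
278^4 ≡ 599 (mod 629)
278^6 ≡ 603 (mod 629)
278^8 ≡ 271 (mod 629)
278^9 ≡ 487 (mod 629)
278^12 ≡ 47 (mod 629)
278^16 ≡ 477 (mod 629)
278^18 ≡ 36 (mod 629)
278^24 ≡ 322 (mod 629)
278^32 ≡ 460 (mod 629)
278^36 ≡ 38 (mod 629)
278^48 ≡ 528 (mod 629)
278^64 ≡ 256 (mod 629)
278^72 ≡ 186 (mod 629)
278^96 ≡ 137 (mod 629)
278^144 ≡ 1 (mod 629) ✓
The smallest such exponent is 144, so the order of 278 is 144.

144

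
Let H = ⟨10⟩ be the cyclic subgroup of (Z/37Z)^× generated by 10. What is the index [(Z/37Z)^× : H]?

Since 10 ∈ (Z/37Z)^×, its order divides φ(37) = 37 − 1 = 36 = 2^2 · 3^2.
Divisors of 36: 1, 2, 3, 4, 6, 9, 12, 18, 36.
Check 10^d mod 37 for each divisor in increasing order:
10^1 ≡ 10 (mod 37)
10^2 ≡ 26 (mod 37)
10^3 ≡ 1 (mod 37) ✓
Thus |⟨10⟩| = ord(10) = 3.
[(Z/37Z)^× : ⟨10⟩] = 36/3 = 12.

12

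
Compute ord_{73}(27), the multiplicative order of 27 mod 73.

4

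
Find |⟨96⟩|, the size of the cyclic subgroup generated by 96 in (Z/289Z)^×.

By Lagrange's theorem, ord_289(96) divides φ(289) = φ(17^2) = 17·(17−1) = 272 = 2^4 · 17.
Divisors of 272: 1, 2, 4, 8, 16, 17, 34, 68, 136, 272.
Evaluate successive powers at the divisors of 272:
96^1 ≡ 96 (mod 289)
96^2 ≡ 257 (mod 289)
96^4 ≡ 157 (mod 289)
96^8 ≡ 84 (mod 289)
96^16 ≡ 120 (mod 289)
96^17 ≡ 249 (mod 289)
96^34 ≡ 155 (mod 289)
96^68 ≡ 38 (mod 289)
96^136 ≡ 288 (mod 289)
96^272 ≡ 1 (mod 289) ✓
Therefore the multiplicative order of 96 modulo 289 is 272.

272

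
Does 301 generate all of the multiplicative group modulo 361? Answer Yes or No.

No

φ(361) = φ(19^2) = 19·(19−1) = 342 = 2 · 3^2 · 19.
It suffices to check that the order of 301 is not a proper divisor of 342: compute 301^(342/q) for q ∈ {2, 3, 19}.
301^171 ≡ 1 (mod 361)  [q = 2: ≡ 1 ✗]
301^114 ≡ 292 (mod 361)  [q = 3: ≢ 1 ✓]
301^18 ≡ 324 (mod 361)  [q = 19: ≢ 1 ✓]
The check at q = 2 fails, so 301 generates a proper subgroup.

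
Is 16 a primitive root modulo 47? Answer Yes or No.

No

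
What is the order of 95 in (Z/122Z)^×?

ord(95) | φ(122) = φ(2)·φ(61) = 1·60 = 60 = 2^2 · 3 · 5.
Divisors of 60: 1, 2, 3, 4, 5, 6, 10, 12, 15, 20, 30, 60.
Check 95^d mod 122 for each divisor in increasing order:
95^1 ≡ 95
95^2 ≡ 119
95^3 ≡ 81
95^4 ≡ 9
95^5 ≡ 1
So ord_122(95) = 5.

5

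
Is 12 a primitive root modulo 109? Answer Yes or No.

No

φ(109) = 109 − 1 = 108 = 2^2 · 3^3.
12 is a primitive root mod 109 iff 12^(φ(109)/q) ≢ 1 for every prime q | φ(109), i.e. q ∈ {2, 3}.
12^54 ≡ 1 (mod 109)  [q = 2: ≡ 1 ✗]
12^36 ≡ 63 (mod 109)  [q = 3: ≢ 1 ✓]
The check at q = 2 fails, so 12 generates a proper subgroup.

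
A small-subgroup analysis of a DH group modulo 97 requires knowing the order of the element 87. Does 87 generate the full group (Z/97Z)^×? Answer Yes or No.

φ(97) = 97 − 1 = 96 = 2^5 · 3.
It suffices to check that the order of 87 is not a proper divisor of 96: compute 87^(96/q) for q ∈ {2, 3}.
87^48 ≡ 96 (mod 97)  [q = 2: ≢ 1 ✓]
87^32 ≡ 61 (mod 97)  [q = 3: ≢ 1 ✓]
Every test exponent gives a nontrivial residue, hence 87 generates the full group.

Yes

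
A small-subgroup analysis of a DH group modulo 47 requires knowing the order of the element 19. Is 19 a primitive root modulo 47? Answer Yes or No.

Yes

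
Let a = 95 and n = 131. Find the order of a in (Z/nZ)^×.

130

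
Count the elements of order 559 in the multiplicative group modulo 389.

0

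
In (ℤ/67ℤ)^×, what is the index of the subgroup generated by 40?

6

The order of 40 must divide φ(67) = 67 − 1 = 66 = 2 · 3 · 11.
Divisors of 66: 1, 2, 3, 6, 11, 22, 33, 66.
Evaluate successive powers at the divisors of 66:
40^1 ≡ 40
40^2 ≡ 59
40^3 ≡ 15
40^6 ≡ 24
40^11 ≡ 1
So ord_67(40) = 11, hence |⟨40⟩| = 11.
Index = |(Z/67Z)^×| / |⟨40⟩| = 66 / 11 = 6.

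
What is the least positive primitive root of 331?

φ(331) = 331 − 1 = 330 = 2 · 3 · 5 · 11.
Test candidates g = 2, 3, … against the prime factors q ∈ {2, 3, 5, 11} of φ(331): g is a generator iff g^(330/q) ≢ 1 for every such q.
g = 2: 2^165 ≡ 330; 2^110 ≡ 299; 2^66 ≡ 64; 2^30 ≡ 1 — hits 1, so not a primitive root.
g = 3: 3^165 ≡ 330; 3^110 ≡ 299; 3^66 ≡ 64; 3^30 ≡ 270 — none is 1, so 3 is a primitive root.
Hence the least primitive root of 331 is 3.

3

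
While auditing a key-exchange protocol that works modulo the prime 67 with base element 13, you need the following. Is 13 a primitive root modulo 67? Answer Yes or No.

φ(67) = 67 − 1 = 66 = 2 · 3 · 11.
It suffices to check that the order of 13 is not a proper divisor of 66: compute 13^(66/q) for q ∈ {2, 3, 11}.
13^33 ≡ 66 (mod 67)  [q = 2: ≢ 1 ✓]
13^22 ≡ 37 (mod 67)  [q = 3: ≢ 1 ✓]
13^6 ≡ 62 (mod 67)  [q = 11: ≢ 1 ✓]
None equal 1, so ord_67(13) = 66: 13 is a primitive root.

Yes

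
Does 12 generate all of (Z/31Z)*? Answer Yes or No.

Yes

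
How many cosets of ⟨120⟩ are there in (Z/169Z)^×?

4

By Lagrange's theorem, ord_169(120) divides φ(169) = φ(13^2) = 13·(13−1) = 156 = 2^2 · 3 · 13.
Divisors of 156: 1, 2, 3, 4, 6, 12, 13, 26, 39, 52, 78, 156.
Test each divisor d:
120^1 ≡ 120 (mod 169)
120^2 ≡ 35 (mod 169)
120^3 ≡ 144 (mod 169)
120^4 ≡ 42 (mod 169)
120^6 ≡ 118 (mod 169)
120^12 ≡ 66 (mod 169)
120^13 ≡ 146 (mod 169)
120^26 ≡ 22 (mod 169)
120^39 ≡ 1 (mod 169) ✓
The order of 120 is 39, so the subgroup it generates has 39 elements.
Index = |(Z/169Z)^×| / |⟨120⟩| = 156 / 39 = 4.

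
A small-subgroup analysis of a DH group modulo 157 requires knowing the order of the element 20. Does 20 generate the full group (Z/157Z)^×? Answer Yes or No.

Yes

φ(157) = 157 − 1 = 156 = 2^2 · 3 · 13.
Test 20^(156/q) mod 157 for each prime factor q of 156:
20^78 ≡ 156 (mod 157)  [q = 2: ≢ 1 ✓]
20^52 ≡ 12 (mod 157)  [q = 3: ≢ 1 ✓]
20^12 ≡ 46 (mod 157)  [q = 13: ≢ 1 ✓]
None equal 1, so ord_157(20) = 156: 20 is a primitive root.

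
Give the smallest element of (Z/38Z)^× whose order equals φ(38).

φ(38) = φ(2)·φ(19) = 1·18 = 18 = 2 · 3^2.
Test candidates g = 2, 3, … against the prime factors q ∈ {2, 3} of φ(38): g is a generator iff g^(18/q) ≢ 1 for every such q.
g = 2: gcd(2, 38) = 2 > 1, not a unit — skip.
g = 3: 3^9 ≡ 37; 3^6 ≡ 7 — none is 1, so 3 is a primitive root.
Hence the least primitive root of 38 is 3.

3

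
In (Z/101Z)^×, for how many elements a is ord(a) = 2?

1

φ(101) = 101 − 1 = 100 = 2^2 · 5^2.
Since (Z/101Z)^× is cyclic of order 100, the number of elements of order d is φ(d) when d | 100 and 0 otherwise.
2 | 100, and φ(2) = 2 − 1 = 1.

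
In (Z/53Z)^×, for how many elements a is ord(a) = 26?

12

φ(53) = 53 − 1 = 52 = 2^2 · 13.
(Z/53Z)^× is cyclic (|G| = 52); a cyclic group of order m has exactly φ(d) elements of each order d | m, and none otherwise.
26 = 2 · 13 divides 52, and φ(26) = 12.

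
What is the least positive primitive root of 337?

10

φ(337) = 337 − 1 = 336 = 2^4 · 3 · 7.
Test candidates g = 2, 3, … against the prime factors q ∈ {2, 3, 7} of φ(337): g is a generator iff g^(336/q) ≢ 1 for every such q.
g = 2: 2^168 ≡ 1 — hits 1, so not a primitive root.
g = 3: 3^168 ≡ 1 — hits 1, so not a primitive root.
g = 4: 4^168 ≡ 1 — hits 1, so not a primitive root.
g = 5: 5^168 ≡ 336; 5^112 ≡ 1 — hits 1, so not a primitive root.
g = 6: 6^168 ≡ 1 — hits 1, so not a primitive root.
g = 7: 7^168 ≡ 1 — hits 1, so not a primitive root.
g = 8: 8^168 ≡ 1 — hits 1, so not a primitive root.
g = 9: 9^168 ≡ 1 — hits 1, so not a primitive root.
g = 10: 10^168 ≡ 336; 10^112 ≡ 128; 10^48 ≡ 175 — none is 1, so 10 is a primitive root.
Hence the least primitive root of 337 is 10.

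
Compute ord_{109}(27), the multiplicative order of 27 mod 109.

ord(27) | φ(109) = 109 − 1 = 108 = 2^2 · 3^3.
Divisors of 108: 1, 2, 3, 4, 6, 9, 12, 18, 27, 36, 54, 108.
Test each divisor d:
27^1 ≡ 27
27^2 ≡ 75
27^3 ≡ 63
27^4 ≡ 66
27^6 ≡ 45
27^9 ≡ 1
The smallest such exponent is 9, so the order of 27 is 9.

9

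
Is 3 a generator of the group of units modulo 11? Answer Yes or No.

φ(11) = 11 − 1 = 10 = 2 · 5.
It suffices to check that the order of 3 is not a proper divisor of 10: compute 3^(10/q) for q ∈ {2, 5}.
3^5 ≡ 1 (mod 11)  [q = 2: ≡ 1 ✗]
3^2 ≡ 9 (mod 11)  [q = 5: ≢ 1 ✓]
Since 3^5 ≡ 1, the order of 3 divides 5 < 10, so 3 is not a primitive root.

No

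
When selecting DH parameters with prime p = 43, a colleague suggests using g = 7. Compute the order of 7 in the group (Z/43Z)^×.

6

ord(7) | φ(43) = 43 − 1 = 42 = 2 · 3 · 7.
Divisors of 42: 1, 2, 3, 6, 7, 14, 21, 42.
Compute 7^d (mod 43) for the divisors d until we hit 1:
7^1 ≡ 7
7^2 ≡ 6
7^3 ≡ 42
7^6 ≡ 1
The smallest such exponent is 6, so the order of 7 is 6.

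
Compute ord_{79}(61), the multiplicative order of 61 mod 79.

26

The order of 61 must divide φ(79) = 79 − 1 = 78 = 2 · 3 · 13.
Divisors of 78: 1, 2, 3, 6, 13, 26, 39, 78.
Evaluate successive powers at the divisors of 78:
61^1 ≡ 61 (mod 79)
61^2 ≡ 8 (mod 79)
61^3 ≡ 14 (mod 79)
61^6 ≡ 38 (mod 79)
61^13 ≡ 78 (mod 79)
61^26 ≡ 1 (mod 79) ✓
Therefore the multiplicative order of 61 modulo 79 is 26.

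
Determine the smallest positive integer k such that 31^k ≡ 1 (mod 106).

52

ord(31) | φ(106) = φ(2)·φ(53) = 1·52 = 52 = 2^2 · 13.
Divisors of 52: 1, 2, 4, 13, 26, 52.
Evaluate successive powers at the divisors of 52:
31^1 ≡ 31 (mod 106)
31^2 ≡ 7 (mod 106)
31^4 ≡ 49 (mod 106)
31^13 ≡ 83 (mod 106)
31^26 ≡ 105 (mod 106)
31^52 ≡ 1 (mod 106) ✓
Therefore the multiplicative order of 31 modulo 106 is 52.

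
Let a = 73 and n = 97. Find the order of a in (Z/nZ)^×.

24

By Lagrange's theorem, ord_97(73) divides φ(97) = 97 − 1 = 96 = 2^5 · 3.
Divisors of 96: 1, 2, 3, 4, 6, 8, 12, 16, 24, 32, 48, 96.
Check 73^d mod 97 for each divisor in increasing order:
73^1 ≡ 73 (mod 97)
73^2 ≡ 91 (mod 97)
73^3 ≡ 47 (mod 97)
73^4 ≡ 36 (mod 97)
73^6 ≡ 75 (mod 97)
73^8 ≡ 35 (mod 97)
73^12 ≡ 96 (mod 97)
73^16 ≡ 61 (mod 97)
73^24 ≡ 1 (mod 97) ✓
Therefore the multiplicative order of 73 modulo 97 is 24.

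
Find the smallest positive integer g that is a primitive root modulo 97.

5

φ(97) = 97 − 1 = 96 = 2^5 · 3.
g is a primitive root iff g^(96/q) ≢ 1 (mod 97) for each prime q ∈ {2, 3}.
g = 2: 2^48 ≡ 1 — hits 1, so not a primitive root.
g = 3: 3^48 ≡ 1 — hits 1, so not a primitive root.
g = 4: 4^48 ≡ 1 — hits 1, so not a primitive root.
g = 5: 5^48 ≡ 96; 5^32 ≡ 35 — none is 1, so 5 is a primitive root.
So 5 is the smallest generator of (Z/97Z)^×.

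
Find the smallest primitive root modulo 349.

φ(349) = 349 − 1 = 348 = 2^2 · 3 · 29.
g is a primitive root iff g^(348/q) ≢ 1 (mod 349) for each prime q ∈ {2, 3, 29}.
g = 2: 2^174 ≡ 348; 2^116 ≡ 226; 2^12 ≡ 257 — none is 1, so 2 is a primitive root.
Hence the least primitive root of 349 is 2.

2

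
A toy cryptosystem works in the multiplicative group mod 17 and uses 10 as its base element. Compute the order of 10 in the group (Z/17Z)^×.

16

By Lagrange's theorem, ord_17(10) divides φ(17) = 17 − 1 = 16 = 2^4.
Divisors of 16: 1, 2, 4, 8, 16.
Test each divisor d:
10^1 ≡ 10 (mod 17)
10^2 ≡ 15 (mod 17)
10^4 ≡ 4 (mod 17)
10^8 ≡ 16 (mod 17)
10^16 ≡ 1 (mod 17) ✓
The smallest such exponent is 16, so the order of 10 is 16.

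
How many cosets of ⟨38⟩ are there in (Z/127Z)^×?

6

By Lagrange's theorem, ord_127(38) divides φ(127) = 127 − 1 = 126 = 2 · 3^2 · 7.
Divisors of 126: 1, 2, 3, 6, 7, 9, 14, 18, 21, 42, 63, 126.
Compute 38^d (mod 127) for the divisors d until we hit 1:
38^1 ≡ 38 (mod 127)
38^2 ≡ 47 (mod 127)
38^3 ≡ 8 (mod 127)
38^6 ≡ 64 (mod 127)
38^7 ≡ 19 (mod 127)
38^9 ≡ 4 (mod 127)
38^14 ≡ 107 (mod 127)
38^18 ≡ 16 (mod 127)
38^21 ≡ 1 (mod 127) ✓
Thus |⟨38⟩| = ord(38) = 21.
Index = |(Z/127Z)^×| / |⟨38⟩| = 126 / 21 = 6.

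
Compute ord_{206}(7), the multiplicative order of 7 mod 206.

ord(7) | φ(206) = φ(2)·φ(103) = 1·102 = 102 = 2 · 3 · 17.
Divisors of 102: 1, 2, 3, 6, 17, 34, 51, 102.
Check 7^d mod 206 for each divisor in increasing order:
7^1 ≡ 7 (mod 206)
7^2 ≡ 49 (mod 206)
7^3 ≡ 137 (mod 206)
7^6 ≡ 23 (mod 206)
7^17 ≡ 149 (mod 206)
7^34 ≡ 159 (mod 206)
7^51 ≡ 1 (mod 206) ✓
Hence ord(7) = 51.

51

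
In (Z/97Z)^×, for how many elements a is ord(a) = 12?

4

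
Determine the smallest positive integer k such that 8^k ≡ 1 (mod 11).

10

Since 8 ∈ (Z/11Z)^×, its order divides φ(11) = 11 − 1 = 10 = 2 · 5.
Divisors of 10: 1, 2, 5, 10.
Compute 8^d (mod 11) for the divisors d until we hit 1:
8^1 ≡ 8 (mod 11)
8^2 ≡ 9 (mod 11)
8^5 ≡ 10 (mod 11)
8^10 ≡ 1 (mod 11) ✓
The smallest such exponent is 10, so the order of 8 is 10.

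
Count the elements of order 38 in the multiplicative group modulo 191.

18

φ(191) = 191 − 1 = 190 = 2 · 5 · 19.
Since (Z/191Z)^× is cyclic of order 190, the number of elements of order d is φ(d) when d | 190 and 0 otherwise.
38 = 2 · 19 divides 190, and φ(38) = 18.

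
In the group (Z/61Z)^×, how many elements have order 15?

8

φ(61) = 61 − 1 = 60 = 2^2 · 3 · 5.
(Z/61Z)^× is cyclic (|G| = 60); a cyclic group of order m has exactly φ(d) elements of each order d | m, and none otherwise.
15 = 3 · 5 divides 60, and φ(15) = 8.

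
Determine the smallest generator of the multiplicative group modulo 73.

5

φ(73) = 73 − 1 = 72 = 2^3 · 3^2.
Test candidates g = 2, 3, … against the prime factors q ∈ {2, 3} of φ(73): g is a generator iff g^(72/q) ≢ 1 for every such q.
g = 2: 2^36 ≡ 1 — hits 1, so not a primitive root.
g = 3: 3^36 ≡ 1 — hits 1, so not a primitive root.
g = 4: 4^36 ≡ 1 — hits 1, so not a primitive root.
g = 5: 5^36 ≡ 72; 5^24 ≡ 8 — none is 1, so 5 is a primitive root.
So 5 is the smallest generator of (Z/73Z)^×.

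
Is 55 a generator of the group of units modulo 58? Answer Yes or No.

Yes

φ(58) = φ(2)·φ(29) = 1·28 = 28 = 2^2 · 7.
An element g generates (Z/58Z)^× iff g^(28/q) ≢ 1 (mod 58) for each prime q ∈ {2, 7}.
55^14 ≡ 57 (mod 58)  [q = 2: ≢ 1 ✓]
55^4 ≡ 23 (mod 58)  [q = 7: ≢ 1 ✓]
Every test exponent gives a nontrivial residue, hence 55 generates the full group.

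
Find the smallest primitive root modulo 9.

2

φ(9) = φ(3^2) = 3·(3−1) = 6 = 2 · 3.
g is a primitive root iff g^(6/q) ≢ 1 (mod 9) for each prime q ∈ {2, 3}.
g = 2: 2^3 ≡ 8; 2^2 ≡ 4 — none is 1, so 2 is a primitive root.
The smallest primitive root modulo 9 is 2.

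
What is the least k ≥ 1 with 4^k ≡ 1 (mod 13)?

The order of 4 must divide φ(13) = 13 − 1 = 12 = 2^2 · 3.
Divisors of 12: 1, 2, 3, 4, 6, 12.
Check 4^d mod 13 for each divisor in increasing order:
4^1 ≡ 4 (mod 13)
4^2 ≡ 3 (mod 13)
4^3 ≡ 12 (mod 13)
4^4 ≡ 9 (mod 13)
4^6 ≡ 1 (mod 13) ✓
So ord_13(4) = 6.

6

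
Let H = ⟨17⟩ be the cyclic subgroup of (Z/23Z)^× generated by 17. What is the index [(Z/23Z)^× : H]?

1

By Lagrange's theorem, ord_23(17) divides φ(23) = 23 − 1 = 22 = 2 · 11.
Divisors of 22: 1, 2, 11, 22.
Compute 17^d (mod 23) for the divisors d until we hit 1:
17^1 ≡ 17 (mod 23)
17^2 ≡ 13 (mod 23)
17^11 ≡ 22 (mod 23)
17^22 ≡ 1 (mod 23) ✓
So ord_23(17) = 22, hence |⟨17⟩| = 22.
[(Z/23Z)^× : ⟨17⟩] = 22/22 = 1.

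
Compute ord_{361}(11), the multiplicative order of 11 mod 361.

57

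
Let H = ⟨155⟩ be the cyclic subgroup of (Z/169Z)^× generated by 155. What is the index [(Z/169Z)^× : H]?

By Lagrange's theorem, ord_169(155) divides φ(169) = φ(13^2) = 13·(13−1) = 156 = 2^2 · 3 · 13.
Divisors of 156: 1, 2, 3, 4, 6, 12, 13, 26, 39, 52, 78, 156.
Check 155^d mod 169 for each divisor in increasing order:
155^1 ≡ 155
155^2 ≡ 27
155^3 ≡ 129
155^4 ≡ 53
155^6 ≡ 79
155^12 ≡ 157
155^13 ≡ 168
155^26 ≡ 1
The order of 155 is 26, so the subgroup it generates has 26 elements.
[(Z/169Z)^× : ⟨155⟩] = 156/26 = 6.

6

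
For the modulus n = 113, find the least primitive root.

3

φ(113) = 113 − 1 = 112 = 2^4 · 7.
Test candidates g = 2, 3, … against the prime factors q ∈ {2, 7} of φ(113): g is a generator iff g^(112/q) ≢ 1 for every such q.
g = 2: 2^56 ≡ 1 — hits 1, so not a primitive root.
g = 3: 3^56 ≡ 112; 3^16 ≡ 49 — none is 1, so 3 is a primitive root.
So 3 is the smallest generator of (Z/113Z)^×.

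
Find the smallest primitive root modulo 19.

2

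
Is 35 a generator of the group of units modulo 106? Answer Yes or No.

φ(106) = φ(2)·φ(53) = 1·52 = 52 = 2^2 · 13.
An element g generates (Z/106Z)^× iff g^(52/q) ≢ 1 (mod 106) for each prime q ∈ {2, 13}.
35^26 ≡ 105 (mod 106)  [q = 2: ≢ 1 ✓]
35^4 ≡ 89 (mod 106)  [q = 13: ≢ 1 ✓]
Every test exponent gives a nontrivial residue, hence 35 generates the full group.

Yes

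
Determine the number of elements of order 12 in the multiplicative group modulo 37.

φ(37) = 37 − 1 = 36 = 2^2 · 3^2.
In a cyclic group of order 36, there are φ(d) elements of order d for each divisor d of 36, and zero for non-divisors.
12 = 2^2 · 3 divides 36, and φ(12) = 4.

4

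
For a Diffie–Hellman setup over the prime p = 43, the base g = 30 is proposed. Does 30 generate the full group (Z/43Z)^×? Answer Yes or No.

Yes

φ(43) = 43 − 1 = 42 = 2 · 3 · 7.
Test 30^(42/q) mod 43 for each prime factor q of 42:
30^21 ≡ 42 (mod 43)  [q = 2: ≢ 1 ✓]
30^14 ≡ 6 (mod 43)  [q = 3: ≢ 1 ✓]
30^6 ≡ 16 (mod 43)  [q = 7: ≢ 1 ✓]
Every test exponent gives a nontrivial residue, hence 30 generates the full group.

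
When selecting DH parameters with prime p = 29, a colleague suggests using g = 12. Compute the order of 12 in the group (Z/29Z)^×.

4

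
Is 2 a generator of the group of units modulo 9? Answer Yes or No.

Yes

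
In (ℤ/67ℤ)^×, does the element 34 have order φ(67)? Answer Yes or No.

Yes

φ(67) = 67 − 1 = 66 = 2 · 3 · 11.
An element g generates (Z/67Z)^× iff g^(66/q) ≢ 1 (mod 67) for each prime q ∈ {2, 3, 11}.
34^33 ≡ 66 (mod 67)  [q = 2: ≢ 1 ✓]
34^22 ≡ 29 (mod 67)  [q = 3: ≢ 1 ✓]
34^6 ≡ 22 (mod 67)  [q = 11: ≢ 1 ✓]
Every test exponent gives a nontrivial residue, hence 34 generates the full group.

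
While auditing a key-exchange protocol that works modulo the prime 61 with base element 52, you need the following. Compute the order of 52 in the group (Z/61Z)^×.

10

Since 52 ∈ (Z/61Z)^×, its order divides φ(61) = 61 − 1 = 60 = 2^2 · 3 · 5.
Divisors of 60: 1, 2, 3, 4, 5, 6, 10, 12, 15, 20, 30, 60.
Check 52^d mod 61 for each divisor in increasing order:
52^1 ≡ 52 (mod 61)
52^2 ≡ 20 (mod 61)
52^3 ≡ 3 (mod 61)
52^4 ≡ 34 (mod 61)
52^5 ≡ 60 (mod 61)
52^6 ≡ 9 (mod 61)
52^10 ≡ 1 (mod 61) ✓
The smallest such exponent is 10, so the order of 52 is 10.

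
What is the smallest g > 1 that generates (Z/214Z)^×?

5

φ(214) = φ(2)·φ(107) = 1·106 = 106 = 2 · 53.
g is a primitive root iff g^(106/q) ≢ 1 (mod 214) for each prime q ∈ {2, 53}.
g = 2: gcd(2, 214) = 2 > 1, not a unit — skip.
g = 3: 3^53 ≡ 1 — hits 1, so not a primitive root.
g = 4: gcd(4, 214) = 2 > 1, not a unit — skip.
g = 5: 5^53 ≡ 213; 5^2 ≡ 25 — none is 1, so 5 is a primitive root.
The smallest primitive root modulo 214 is 5.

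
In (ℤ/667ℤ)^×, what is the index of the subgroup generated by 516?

ord(516) | φ(667) = φ(23·29) = (23−1)·(29−1) = 22·28 = 616 = 2^3 · 7 · 11.
Divisors of 616: 1, 2, 4, 7, 8, 11, 14, 22, 28, 44, 56, 77, 88, 154, 308, 616.
Check 516^d mod 667 for each divisor in increasing order:
516^1 ≡ 516 (mod 667)
516^2 ≡ 123 (mod 667)
516^4 ≡ 455 (mod 667)
516^7 ≡ 175 (mod 667)
516^8 ≡ 255 (mod 667)
516^11 ≡ 252 (mod 667)
516^14 ≡ 610 (mod 667)
516^22 ≡ 139 (mod 667)
516^28 ≡ 581 (mod 667)
516^44 ≡ 645 (mod 667)
516^56 ≡ 59 (mod 667)
516^77 ≡ 436 (mod 667)
516^88 ≡ 484 (mod 667)
516^154 ≡ 1 (mod 667) ✓
The order of 516 is 154, so the subgroup it generates has 154 elements.
[(Z/667Z)^× : ⟨516⟩] = 616/154 = 4.

4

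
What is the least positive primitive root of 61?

2

φ(61) = 61 − 1 = 60 = 2^2 · 3 · 5.
Test candidates g = 2, 3, … against the prime factors q ∈ {2, 3, 5} of φ(61): g is a generator iff g^(60/q) ≢ 1 for every such q.
g = 2: 2^30 ≡ 60; 2^20 ≡ 47; 2^12 ≡ 9 — none is 1, so 2 is a primitive root.
The smallest primitive root modulo 61 is 2.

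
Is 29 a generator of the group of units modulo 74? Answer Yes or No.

φ(74) = φ(2)·φ(37) = 1·36 = 36 = 2^2 · 3^2.
It suffices to check that the order of 29 is not a proper divisor of 36: compute 29^(36/q) for q ∈ {2, 3}.
29^18 ≡ 73 (mod 74)  [q = 2: ≢ 1 ✓]
29^12 ≡ 1 (mod 74)  [q = 3: ≡ 1 ✗]
Since 29^12 ≡ 1, the order of 29 divides 12 < 36, so 29 is not a primitive root.

No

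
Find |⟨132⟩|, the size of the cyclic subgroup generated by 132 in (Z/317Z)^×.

316

Since 132 ∈ (Z/317Z)^×, its order divides φ(317) = 317 − 1 = 316 = 2^2 · 79.
Divisors of 316: 1, 2, 4, 79, 158, 316.
Check 132^d mod 317 for each divisor in increasing order:
132^1 ≡ 132 (mod 317)
132^2 ≡ 306 (mod 317)
132^4 ≡ 121 (mod 317)
132^79 ≡ 114 (mod 317)
132^158 ≡ 316 (mod 317)
132^316 ≡ 1 (mod 317) ✓
Hence ord(132) = 316.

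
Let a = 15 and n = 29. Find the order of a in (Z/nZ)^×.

28

Since 15 ∈ (Z/29Z)^×, its order divides φ(29) = 29 − 1 = 28 = 2^2 · 7.
Divisors of 28: 1, 2, 4, 7, 14, 28.
Test each divisor d:
15^1 ≡ 15
15^2 ≡ 22
15^4 ≡ 20
15^7 ≡ 17
15^14 ≡ 28
15^28 ≡ 1
Hence ord(15) = 28.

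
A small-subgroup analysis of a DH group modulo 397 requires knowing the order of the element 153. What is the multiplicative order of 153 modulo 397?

36

By Lagrange's theorem, ord_397(153) divides φ(397) = 397 − 1 = 396 = 2^2 · 3^2 · 11.
Divisors of 396: 1, 2, 3, 4, 6, 9, 11, 12, 18, 22, 33, 36, 44, 66, 99, 132, 198, 396.
Check 153^d mod 397 for each divisor in increasing order:
153^1 ≡ 153 (mod 397)
153^2 ≡ 383 (mod 397)
153^3 ≡ 240 (mod 397)
153^4 ≡ 196 (mod 397)
153^6 ≡ 35 (mod 397)
153^9 ≡ 63 (mod 397)
153^11 ≡ 309 (mod 397)
153^12 ≡ 34 (mod 397)
153^18 ≡ 396 (mod 397)
153^22 ≡ 201 (mod 397)
153^33 ≡ 177 (mod 397)
153^36 ≡ 1 (mod 397) ✓
Therefore the multiplicative order of 153 modulo 397 is 36.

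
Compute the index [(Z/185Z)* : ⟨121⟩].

48

ord(121) | φ(185) = φ(5·37) = (5−1)·(37−1) = 4·36 = 144 = 2^4 · 3^2.
Divisors of 144: 1, 2, 3, 4, 6, 8, 9, 12, 16, 18, 24, 36, 48, 72, 144.
Check 121^d mod 185 for each divisor in increasing order:
121^1 ≡ 121 (mod 185)
121^2 ≡ 26 (mod 185)
121^3 ≡ 1 (mod 185) ✓
The order of 121 is 3, so the subgroup it generates has 3 elements.
Index = |(Z/185Z)^×| / |⟨121⟩| = 144 / 3 = 48.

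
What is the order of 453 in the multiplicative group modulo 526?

The order of 453 must divide φ(526) = φ(2)·φ(263) = 1·262 = 262 = 2 · 131.
Divisors of 262: 1, 2, 131, 262.
Evaluate successive powers at the divisors of 262:
453^1 ≡ 453 (mod 526)
453^2 ≡ 69 (mod 526)
453^131 ≡ 1 (mod 526) ✓
So ord_526(453) = 131.

131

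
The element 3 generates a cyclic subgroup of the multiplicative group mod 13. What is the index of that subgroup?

The order of 3 must divide φ(13) = 13 − 1 = 12 = 2^2 · 3.
Divisors of 12: 1, 2, 3, 4, 6, 12.
Compute 3^d (mod 13) for the divisors d until we hit 1:
3^1 ≡ 3 (mod 13)
3^2 ≡ 9 (mod 13)
3^3 ≡ 1 (mod 13) ✓
So ord_13(3) = 3, hence |⟨3⟩| = 3.
[(Z/13Z)^× : ⟨3⟩] = 12/3 = 4.

4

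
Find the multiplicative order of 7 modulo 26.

12

ord(7) | φ(26) = φ(2)·φ(13) = 1·12 = 12 = 2^2 · 3.
Divisors of 12: 1, 2, 3, 4, 6, 12.
Compute 7^d (mod 26) for the divisors d until we hit 1:
7^1 ≡ 7
7^2 ≡ 23
7^3 ≡ 5
7^4 ≡ 9
7^6 ≡ 25
7^12 ≡ 1
Therefore the multiplicative order of 7 modulo 26 is 12.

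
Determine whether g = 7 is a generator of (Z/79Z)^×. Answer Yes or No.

Yes

φ(79) = 79 − 1 = 78 = 2 · 3 · 13.
7 is a primitive root mod 79 iff 7^(φ(79)/q) ≢ 1 for every prime q | φ(79), i.e. q ∈ {2, 3, 13}.
7^39 ≡ 78 (mod 79)  [q = 2: ≢ 1 ✓]
7^26 ≡ 55 (mod 79)  [q = 3: ≢ 1 ✓]
7^6 ≡ 18 (mod 79)  [q = 13: ≢ 1 ✓]
All checks pass, so 7 has order 78 and is a primitive root modulo 79.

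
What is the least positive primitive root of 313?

φ(313) = 313 − 1 = 312 = 2^3 · 3 · 13.
g is a primitive root iff g^(312/q) ≢ 1 (mod 313) for each prime q ∈ {2, 3, 13}.
g = 2: 2^156 ≡ 1 — hits 1, so not a primitive root.
g = 3: 3^156 ≡ 1 — hits 1, so not a primitive root.
g = 4: 4^156 ≡ 1 — hits 1, so not a primitive root.
g = 5: 5^156 ≡ 312; 5^104 ≡ 1 — hits 1, so not a primitive root.
g = 6: 6^156 ≡ 1 — hits 1, so not a primitive root.
g = 7: 7^156 ≡ 312; 7^104 ≡ 1 — hits 1, so not a primitive root.
g = 8: 8^156 ≡ 1 — hits 1, so not a primitive root.
g = 9: 9^156 ≡ 1 — hits 1, so not a primitive root.
g = 10: 10^156 ≡ 312; 10^104 ≡ 214; 10^24 ≡ 103 — none is 1, so 10 is a primitive root.
So 10 is the smallest generator of (Z/313Z)^×.

10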